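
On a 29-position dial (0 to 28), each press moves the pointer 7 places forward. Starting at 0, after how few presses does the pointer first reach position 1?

7⁻¹ ≡ 25 (mod 29) because 7·25 = 175 = 6·29 + 1.
Multiplying both sides by 25: x ≡ 25·1 = 25 ≡ 25 (mod 29).

25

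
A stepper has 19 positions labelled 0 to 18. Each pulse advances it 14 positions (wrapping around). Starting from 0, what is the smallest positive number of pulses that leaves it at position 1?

14·15 = 210 = 11·19 + 1, so 14⁻¹ ≡ 15 (mod 19).

15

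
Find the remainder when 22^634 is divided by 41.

Successive squares of 22 mod 41: 22^1≡22, 22^2≡33, 22^4≡23, 22^8≡37, 22^16≡16, 22^32≡10, 22^64≡18, 22^128≡37, 22^256≡16, 22^512≡10.
Since 634 = 2 + 8 + 16 + 32 + 64 + 512 in binary, 22^634 ≡ 33·37·16·10·18·10 ≡ 2 (mod 41).

2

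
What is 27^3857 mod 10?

Powers of 7 mod 10 repeat with period 4: 7, 9, 3, 1.
3857 mod 4 = 1, so the last digit matches 7^1 = 7.

7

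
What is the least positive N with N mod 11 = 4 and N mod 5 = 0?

15

x ≡ 0 (mod 5) gives x ∈ {0, 5, 10, 15}.
The first of these with x mod 11 = 4 is 15.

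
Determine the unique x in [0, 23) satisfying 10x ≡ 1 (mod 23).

7

The inverse of 10 mod 23 is 7 (since 10·7 = 70 ≡ 1).
Multiplying both sides by 7: x ≡ 7·1 = 7 ≡ 7 (mod 23).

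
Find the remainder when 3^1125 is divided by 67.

By repeated squaring mod 67: 3^1≡3, 3^2≡9, 3^4≡14, 3^8≡62, 3^16≡25, 3^32≡22, 3^64≡15, 3^128≡24, 3^256≡40, 3^512≡59, 3^1024≡64.
1125 = 1 + 4 + 32 + 64 + 1024, so 3^1125 ≡ 3·14·22·15·64 ≡ 27 (mod 67).

27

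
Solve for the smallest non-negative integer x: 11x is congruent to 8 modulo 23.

7

The inverse of 11 mod 23 is 21 (since 11·21 = 231 ≡ 1).
So x ≡ 21·8 = 168 ≡ 7 (mod 23).
Check: 11·7 = 77 = 3·23 + 8.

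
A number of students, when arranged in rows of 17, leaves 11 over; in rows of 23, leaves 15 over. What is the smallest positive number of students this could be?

130

x ≡ 11 (mod 17) gives x ∈ {11, 28, 45, 62, 79, 96, 113, 130}.
The first of these with x mod 23 = 15 is 130.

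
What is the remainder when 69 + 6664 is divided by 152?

Dividing 6664 by 152 gives quotient 43 and remainder 128.
(69 + 128) mod 152 = 45.

45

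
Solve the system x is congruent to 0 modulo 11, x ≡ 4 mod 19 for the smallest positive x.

x ≡ 0 (mod 11) gives x ∈ {0, 11, 22, 33, 44, 55, 66, 77, …}.
The first of these with x mod 19 = 4 is 99.

99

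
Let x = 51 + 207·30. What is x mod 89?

31

207·30 = 6210.
Dividing 6210 by 89 gives quotient 69 and remainder 69.
(51 + 69) mod 89 = 31.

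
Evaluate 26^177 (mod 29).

Square-and-reduce mod 29: 26^1≡26, 26^2≡9, 26^4≡23, 26^8≡7, 26^16≡20, 26^32≡23, 26^64≡7, 26^128≡20.
177 = 1 + 16 + 32 + 128, so 26^177 ≡ 26·20·23·20 ≡ 8 (mod 29).

8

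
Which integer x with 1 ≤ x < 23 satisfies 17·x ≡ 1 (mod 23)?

19

17·19 = 323 = 14·23 + 1, so 17⁻¹ ≡ 19 (mod 23).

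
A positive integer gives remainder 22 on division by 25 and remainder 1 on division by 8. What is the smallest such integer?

Since 8·22 ≡ 1 (mod 25), take x = 1 + 8·((22−1)·22 mod 25) = 1 + 8·12 = 97.
Check: 97 mod 25 = 22, 97 mod 8 = 1.

97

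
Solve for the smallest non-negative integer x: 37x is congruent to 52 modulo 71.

11

The inverse of 37 mod 71 is 48 (since 37·48 = 1776 ≡ 1).
So x ≡ 48·52 = 2496 ≡ 11 (mod 71).
Check: 37·11 = 407 = 5·71 + 52.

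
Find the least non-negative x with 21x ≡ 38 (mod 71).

39

The inverse of 21 mod 71 is 44 (since 21·44 = 924 ≡ 1).
Multiplying both sides by 44: x ≡ 44·38 = 1672 ≡ 39 (mod 71).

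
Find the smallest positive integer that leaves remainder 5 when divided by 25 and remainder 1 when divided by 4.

x ≡ 1 (mod 4) gives x ∈ {1, 5}.
The first of these with x mod 25 = 5 is 5.

5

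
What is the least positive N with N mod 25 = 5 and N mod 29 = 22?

80

x ≡ 5 (mod 25) gives x ∈ {5, 30, 55, 80}.
The first of these with x mod 29 = 22 is 80.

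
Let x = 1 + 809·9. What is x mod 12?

10

809·9 = 7281.
7281 − 606·12 = 9, so 7281 ≡ 9 (mod 12).
(1 + 9) mod 12 = 10.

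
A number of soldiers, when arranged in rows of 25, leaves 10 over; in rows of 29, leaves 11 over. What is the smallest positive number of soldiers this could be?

Since 29·19 ≡ 1 (mod 25), take x = 11 + 29·((10−11)·19 mod 25) = 11 + 29·6 = 185.
Check: 185 mod 25 = 10, 185 mod 29 = 11.

185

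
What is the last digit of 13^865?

3

Last digits of 3^n: 3, 9, 7, 1 (period 4).
865 mod 4 = 1, so the last digit matches 3^1 = 3.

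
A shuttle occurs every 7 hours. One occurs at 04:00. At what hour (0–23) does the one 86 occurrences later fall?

6

86·7 = 602.
Dividing 602 by 24 gives quotient 25 and remainder 2.
(4 + 2) mod 24 = 6.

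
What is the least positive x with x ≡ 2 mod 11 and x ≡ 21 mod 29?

x ≡ 2 (mod 11) gives x ∈ {2, 13, 24, 35, 46, 57, 68, 79}.
The first of these with x mod 29 = 21 is 79.

79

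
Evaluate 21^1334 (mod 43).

35

Successive squares of 21 mod 43: 21^1≡21, 21^2≡11, 21^4≡35, 21^8≡21, 21^16≡11, 21^32≡35, 21^64≡21, 21^128≡11, 21^256≡35, 21^512≡21, 21^1024≡11.
1334 = 2 + 4 + 16 + 32 + 256 + 1024, so 21^1334 ≡ 11·35·11·35·35·11 ≡ 35 (mod 43).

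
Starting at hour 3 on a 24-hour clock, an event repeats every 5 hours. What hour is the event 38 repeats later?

38·5 = 190.
190 mod 24 = 22 (since 7·24 = 168).
(3 + 22) mod 24 = 1.

1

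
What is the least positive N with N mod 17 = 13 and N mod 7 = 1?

x ≡ 1 (mod 7) gives x ∈ {1, 8, 15, 22, 29, 36, 43, 50, …}.
The first of these with x mod 17 = 13 is 64.

64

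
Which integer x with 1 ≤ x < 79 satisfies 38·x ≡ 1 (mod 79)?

38·52 = 1976 = 25·79 + 1, so 38⁻¹ ≡ 52 (mod 79).

52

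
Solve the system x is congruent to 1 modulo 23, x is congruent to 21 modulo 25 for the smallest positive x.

346

x ≡ 1 (mod 23) gives x ∈ {1, 24, 47, 70, 93, 116, 139, 162, …}.
The first of these with x mod 25 = 21 is 346.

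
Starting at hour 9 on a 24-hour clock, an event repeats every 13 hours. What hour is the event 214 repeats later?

214·13 = 2782.
Dividing 2782 by 24 gives quotient 115 and remainder 22.
(9 + 22) mod 24 = 7.

7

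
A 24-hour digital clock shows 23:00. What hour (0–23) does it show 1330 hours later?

1330 mod 24 = 10 (since 55·24 = 1320).
(23 + 10) mod 24 = 9.

9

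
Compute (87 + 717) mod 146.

717 mod 146 = 133 (since 4·146 = 584).
(87 + 133) mod 146 = 74.

74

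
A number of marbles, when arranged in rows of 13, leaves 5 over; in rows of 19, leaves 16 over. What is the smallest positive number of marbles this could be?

x ≡ 5 (mod 13) gives x ∈ {5, 18, 31, 44, 57, 70, 83, 96, …}.
The first of these with x mod 19 = 16 is 187.

187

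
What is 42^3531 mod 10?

Powers of 2 mod 10 repeat with period 4: 2, 4, 8, 6.
3531 leaves remainder 3 on division by 4, so 42^3531 ends in 8.

8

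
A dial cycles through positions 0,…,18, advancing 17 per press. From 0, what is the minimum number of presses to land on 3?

8

The inverse of 17 mod 19 is 9 (since 17·9 = 153 ≡ 1).
Multiplying both sides by 9: x ≡ 9·3 = 27 ≡ 8 (mod 19).
Check: 17·8 = 136 = 7·19 + 3.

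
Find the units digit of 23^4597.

Powers of 3 mod 10 repeat with period 4: 3, 9, 7, 1.
4597 mod 4 = 1, so the last digit matches 3^1 = 3.

3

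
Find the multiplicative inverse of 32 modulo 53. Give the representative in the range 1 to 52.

32·5 = 160 = 3·53 + 1, so 32⁻¹ ≡ 5 (mod 53).

5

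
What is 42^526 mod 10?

4

Powers of 2 mod 10 repeat with period 4: 2, 4, 8, 6.
526 leaves remainder 2 on division by 4, so 42^526 ends in 4.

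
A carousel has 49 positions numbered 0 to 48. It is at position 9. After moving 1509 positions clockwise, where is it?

48

1509 = 30·49 + 39, so 1509 mod 49 = 39.
(9 + 39) mod 49 = 48.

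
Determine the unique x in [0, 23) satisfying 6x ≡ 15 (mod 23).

6⁻¹ ≡ 4 (mod 23) because 6·4 = 24 = 1·23 + 1.
Multiplying both sides by 4: x ≡ 4·15 = 60 ≡ 14 (mod 23).

14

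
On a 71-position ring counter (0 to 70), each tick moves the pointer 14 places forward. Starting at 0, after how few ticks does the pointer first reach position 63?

40

The inverse of 14 mod 71 is 66 (since 14·66 = 924 ≡ 1).
Multiplying both sides by 66: x ≡ 66·63 = 4158 ≡ 40 (mod 71).
Check: 14·40 = 560 = 7·71 + 63.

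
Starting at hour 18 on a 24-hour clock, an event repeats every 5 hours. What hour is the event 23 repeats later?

13

23·5 = 115.
Dividing 115 by 24 gives quotient 4 and remainder 19.
(18 + 19) mod 24 = 13.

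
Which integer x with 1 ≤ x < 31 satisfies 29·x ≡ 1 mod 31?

31 = 1·29 + 2
29 = 14·2 + 1
2 = 2·1 + 0
Back-substituting gives 29·15 ≡ 1 (mod 31).

15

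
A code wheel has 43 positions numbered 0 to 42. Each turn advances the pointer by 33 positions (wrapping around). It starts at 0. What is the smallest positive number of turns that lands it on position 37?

33⁻¹ ≡ 30 (mod 43) because 33·30 = 990 = 23·43 + 1.
So x ≡ 30·37 = 1110 ≡ 35 (mod 43).
Check: 33·35 = 1155 = 26·43 + 37.

35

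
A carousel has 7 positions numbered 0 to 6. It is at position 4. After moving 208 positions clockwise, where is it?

Dividing 208 by 7 gives quotient 29 and remainder 5.
(4 + 5) mod 7 = 2.

2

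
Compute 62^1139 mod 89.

43

By repeated squaring mod 89: 62^1≡62, 62^2≡17, 62^4≡22, 62^8≡39, 62^16≡8, 62^32≡64, 62^64≡2, 62^128≡4, 62^256≡16, 62^512≡78, 62^1024≡32.
1139 = 1 + 2 + 16 + 32 + 64 + 1024, so 62^1139 ≡ 62·17·8·64·2·32 ≡ 43 (mod 89).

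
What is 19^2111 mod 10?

9

Last digits of 9^n: 9, 1 (period 2).
2111 mod 2 = 1, so the last digit matches 9^1 = 9.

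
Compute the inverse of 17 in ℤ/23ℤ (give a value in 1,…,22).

23 = 1·17 + 6
17 = 2·6 + 5
6 = 1·5 + 1
5 = 5·1 + 0
Back-substituting gives 17·19 ≡ 1 (mod 23).

19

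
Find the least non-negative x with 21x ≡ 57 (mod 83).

62

21⁻¹ ≡ 4 (mod 83) because 21·4 = 84 = 1·83 + 1.
So x ≡ 4·57 = 228 ≡ 62 (mod 83).
Check: 21·62 = 1302 = 15·83 + 57.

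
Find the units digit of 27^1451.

3

Last digits of 7^n: 7, 9, 3, 1 (period 4).
1451 leaves remainder 3 on division by 4, so 27^1451 ends in 3.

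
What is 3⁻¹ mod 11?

4

3·4 = 12 = 1·11 + 1, so 3⁻¹ ≡ 4 (mod 11).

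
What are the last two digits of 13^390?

Square-and-reduce mod 100: 13^1≡13, 13^2≡69, 13^4≡61, 13^8≡21, 13^16≡41, 13^32≡81, 13^64≡61, 13^128≡21, 13^256≡41.
390 = 2 + 4 + 128 + 256, so 13^390 ≡ 69·61·21·41 ≡ 49 (mod 100).

49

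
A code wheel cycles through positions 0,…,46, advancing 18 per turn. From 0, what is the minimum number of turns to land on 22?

18⁻¹ ≡ 34 (mod 47) because 18·34 = 612 = 13·47 + 1.
So x ≡ 34·22 = 748 ≡ 43 (mod 47).
Check: 18·43 = 774 = 16·47 + 22.

43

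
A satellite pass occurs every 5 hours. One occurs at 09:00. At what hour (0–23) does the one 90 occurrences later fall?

90·5 = 450.
450 = 18·24 + 18, so 450 mod 24 = 18.
(9 + 18) mod 24 = 3.

3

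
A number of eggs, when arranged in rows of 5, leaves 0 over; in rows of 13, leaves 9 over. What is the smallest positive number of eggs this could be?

Since 13·2 ≡ 1 (mod 5), take x = 9 + 13·((0−9)·2 mod 5) = 9 + 13·2 = 35.
Check: 35 mod 5 = 0, 35 mod 13 = 9.

35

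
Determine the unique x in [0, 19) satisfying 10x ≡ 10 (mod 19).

1

The inverse of 10 mod 19 is 2 (since 10·2 = 20 ≡ 1).
So x ≡ 2·10 = 20 ≡ 1 (mod 19).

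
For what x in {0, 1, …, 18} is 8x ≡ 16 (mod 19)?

8⁻¹ ≡ 12 (mod 19) because 8·12 = 96 = 5·19 + 1.
Multiplying both sides by 12: x ≡ 12·16 = 192 ≡ 2 (mod 19).
Check: 8·2 = 16 = 0·19 + 16.

2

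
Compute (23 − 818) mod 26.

11

818 − 31·26 = 12, so 818 ≡ 12 (mod 26).
(23 − 12) mod 26 = 11.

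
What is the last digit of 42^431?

8

Last digits of 2^n: 2, 4, 8, 6 (period 4).
431 leaves remainder 3 on division by 4, so 42^431 ends in 8.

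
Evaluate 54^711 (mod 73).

46

By repeated squaring mod 73: 54^1≡54, 54^2≡69, 54^4≡16, 54^8≡37, 54^16≡55, 54^32≡32, 54^64≡2, 54^128≡4, 54^256≡16, 54^512≡37.
711 = 1 + 2 + 4 + 64 + 128 + 512, so 54^711 ≡ 54·69·16·2·4·37 ≡ 46 (mod 73).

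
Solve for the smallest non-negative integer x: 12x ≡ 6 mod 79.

40

The inverse of 12 mod 79 is 33 (since 12·33 = 396 ≡ 1).
So x ≡ 33·6 = 198 ≡ 40 (mod 79).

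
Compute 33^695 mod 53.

Successive squares of 33 mod 53: 33^1≡33, 33^2≡29, 33^4≡46, 33^8≡49, 33^16≡16, 33^32≡44, 33^64≡28, 33^128≡42, 33^256≡15, 33^512≡13.
Since 695 = 1 + 2 + 4 + 16 + 32 + 128 + 512 in binary, 33^695 ≡ 33·29·46·16·44·42·13 ≡ 48 (mod 53).

48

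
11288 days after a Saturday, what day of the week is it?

11288 = 1612·7 + 4, so 11288 mod 7 = 4.
Saturday + 4 days → Wednesday.

Wednesday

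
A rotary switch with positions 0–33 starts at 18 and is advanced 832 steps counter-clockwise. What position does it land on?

Dividing 832 by 34 gives quotient 24 and remainder 16.
(18 − 16) mod 34 = 2.

2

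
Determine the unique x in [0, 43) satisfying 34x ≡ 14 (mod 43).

8

34⁻¹ ≡ 19 (mod 43) because 34·19 = 646 = 15·43 + 1.
So x ≡ 19·14 = 266 ≡ 8 (mod 43).
Check: 34·8 = 272 = 6·43 + 14.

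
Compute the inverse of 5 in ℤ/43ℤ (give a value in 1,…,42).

26

43 = 8·5 + 3
5 = 1·3 + 2
3 = 1·2 + 1
2 = 2·1 + 0
Back-substituting gives 5·26 ≡ 1 (mod 43).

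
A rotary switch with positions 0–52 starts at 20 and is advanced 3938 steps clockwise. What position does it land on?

36

3938 − 74·53 = 16, so 3938 ≡ 16 (mod 53).
(20 + 16) mod 53 = 36.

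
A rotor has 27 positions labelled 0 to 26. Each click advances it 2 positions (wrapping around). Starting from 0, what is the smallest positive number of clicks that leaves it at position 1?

2·14 = 28 = 1·27 + 1, so 2⁻¹ ≡ 14 (mod 27).

14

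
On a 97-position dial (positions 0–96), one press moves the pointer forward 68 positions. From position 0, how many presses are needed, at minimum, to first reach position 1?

10

97 = 1·68 + 29
68 = 2·29 + 10
29 = 2·10 + 9
10 = 1·9 + 1
9 = 9·1 + 0
Back-substituting gives 68·10 ≡ 1 (mod 97).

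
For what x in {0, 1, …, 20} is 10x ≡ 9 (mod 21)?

3

10⁻¹ ≡ 19 (mod 21) because 10·19 = 190 = 9·21 + 1.
So x ≡ 19·9 = 171 ≡ 3 (mod 21).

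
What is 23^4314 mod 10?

Powers of 3 mod 10 repeat with period 4: 3, 9, 7, 1.
4314 leaves remainder 2 on division by 4, so 23^4314 ends in 9.

9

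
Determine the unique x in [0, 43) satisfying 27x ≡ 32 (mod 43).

41

The inverse of 27 mod 43 is 8 (since 27·8 = 216 ≡ 1).
Multiplying both sides by 8: x ≡ 8·32 = 256 ≡ 41 (mod 43).
Check: 27·41 = 1107 = 25·43 + 32.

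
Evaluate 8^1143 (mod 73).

By repeated squaring mod 73: 8^1≡8, 8^2≡64, 8^4≡8, 8^8≡64, 8^16≡8, 8^32≡64, 8^64≡8, 8^128≡64, 8^256≡8, 8^512≡64, 8^1024≡8.
Since 1143 = 1 + 2 + 4 + 16 + 32 + 64 + 1024 in binary, 8^1143 ≡ 8·64·8·8·64·8·8 ≡ 1 (mod 73).

1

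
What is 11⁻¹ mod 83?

68

83 = 7·11 + 6
11 = 1·6 + 5
6 = 1·5 + 1
5 = 5·1 + 0
Back-substituting gives 11·68 ≡ 1 (mod 83).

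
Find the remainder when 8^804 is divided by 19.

1

Successive squares of 8 mod 19: 8^1≡8, 8^2≡7, 8^4≡11, 8^8≡7, 8^16≡11, 8^32≡7, 8^64≡11, 8^128≡7, 8^256≡11, 8^512≡7.
804 = 4 + 32 + 256 + 512, so 8^804 ≡ 11·7·11·7 ≡ 1 (mod 19).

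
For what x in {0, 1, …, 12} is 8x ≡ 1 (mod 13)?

8⁻¹ ≡ 5 (mod 13) because 8·5 = 40 = 3·13 + 1.
So x ≡ 5·1 = 5 ≡ 5 (mod 13).
Check: 8·5 = 40 = 3·13 + 1.

5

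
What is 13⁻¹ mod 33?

33 = 2·13 + 7
13 = 1·7 + 6
7 = 1·6 + 1
6 = 6·1 + 0
Back-substituting gives 13·28 ≡ 1 (mod 33).

28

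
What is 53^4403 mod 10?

Last digits of 3^n: 3, 9, 7, 1 (period 4).
4403 mod 4 = 3, so the last digit matches 3^3 = 7.

7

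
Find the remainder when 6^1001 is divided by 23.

1

By repeated squaring mod 23: 6^1≡6, 6^2≡13, 6^4≡8, 6^8≡18, 6^16≡2, 6^32≡4, 6^64≡16, 6^128≡3, 6^256≡9, 6^512≡12.
1001 = 1 + 8 + 32 + 64 + 128 + 256 + 512, so 6^1001 ≡ 6·18·4·16·3·9·12 ≡ 1 (mod 23).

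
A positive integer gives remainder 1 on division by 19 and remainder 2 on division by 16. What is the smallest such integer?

x ≡ 2 (mod 16) gives x ∈ {2, 18, 34, 50, 66, 82, 98, 114, …}.
The first of these with x mod 19 = 1 is 210.

210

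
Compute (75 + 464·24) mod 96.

75

464·24 = 11136.
11136 − 116·96 = 0, so 11136 ≡ 0 (mod 96).
(75 + 0) mod 96 = 75.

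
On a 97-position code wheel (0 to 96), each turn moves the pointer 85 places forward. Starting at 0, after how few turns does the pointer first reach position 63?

19

85⁻¹ ≡ 8 (mod 97) because 85·8 = 680 = 7·97 + 1.
Multiplying both sides by 8: x ≡ 8·63 = 504 ≡ 19 (mod 97).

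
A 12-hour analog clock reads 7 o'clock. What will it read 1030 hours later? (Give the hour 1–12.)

1030 − 85·12 = 10, so 1030 ≡ 10 (mod 12).
7 + 10 → 5 on a 12-hour dial.

5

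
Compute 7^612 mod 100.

Successive squares of 7 mod 100: 7^1≡7, 7^2≡49, 7^4≡1, 7^8≡1, 7^16≡1, 7^32≡1, 7^64≡1, 7^128≡1, 7^256≡1, 7^512≡1.
Since 612 = 4 + 32 + 64 + 512 in binary, 7^612 ≡ 1·1·1·1 ≡ 1 (mod 100).

1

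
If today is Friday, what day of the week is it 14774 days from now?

Tuesday

14774 − 2110·7 = 4, so 14774 ≡ 4 (mod 7).
Friday + 4 days → Tuesday.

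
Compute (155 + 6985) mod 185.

Dividing 6985 by 185 gives quotient 37 and remainder 140.
(155 + 140) mod 185 = 110.

110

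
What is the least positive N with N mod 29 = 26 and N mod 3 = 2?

26

x ≡ 2 (mod 3) gives x ∈ {2, 5, 8, 11, 14, 17, 20, 23, …}.
The first of these with x mod 29 = 26 is 26.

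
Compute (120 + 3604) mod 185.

3604 mod 185 = 89 (since 19·185 = 3515).
(120 + 89) mod 185 = 24.

24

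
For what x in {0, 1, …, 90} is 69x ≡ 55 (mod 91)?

43

69⁻¹ ≡ 62 (mod 91) because 69·62 = 4278 = 47·91 + 1.
Multiplying both sides by 62: x ≡ 62·55 = 3410 ≡ 43 (mod 91).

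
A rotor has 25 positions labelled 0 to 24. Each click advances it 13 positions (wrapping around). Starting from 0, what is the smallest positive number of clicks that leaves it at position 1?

2

25 = 1·13 + 12
13 = 1·12 + 1
12 = 12·1 + 0
Back-substituting gives 13·2 ≡ 1 (mod 25).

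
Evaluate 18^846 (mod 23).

Successive squares of 18 mod 23: 18^1≡18, 18^2≡2, 18^4≡4, 18^8≡16, 18^16≡3, 18^32≡9, 18^64≡12, 18^128≡6, 18^256≡13, 18^512≡8.
Since 846 = 2 + 4 + 8 + 64 + 256 + 512 in binary, 18^846 ≡ 2·4·16·12·13·8 ≡ 9 (mod 23).

9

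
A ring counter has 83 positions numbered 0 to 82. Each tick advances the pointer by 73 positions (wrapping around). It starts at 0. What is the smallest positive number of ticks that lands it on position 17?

The inverse of 73 mod 83 is 58 (since 73·58 = 4234 ≡ 1).
So x ≡ 58·17 = 986 ≡ 73 (mod 83).

73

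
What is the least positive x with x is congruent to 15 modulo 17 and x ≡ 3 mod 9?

66

x ≡ 3 (mod 9) gives x ∈ {3, 12, 21, 30, 39, 48, 57, 66}.
The first of these with x mod 17 = 15 is 66.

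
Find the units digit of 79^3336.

The units digit of 79^n cycles with period 2: 9, 1, …
3336 mod 2 = 0, so the last digit matches 9^2 = 1.

1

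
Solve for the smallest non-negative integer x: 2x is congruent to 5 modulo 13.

9

2⁻¹ ≡ 7 (mod 13) because 2·7 = 14 = 1·13 + 1.
So x ≡ 7·5 = 35 ≡ 9 (mod 13).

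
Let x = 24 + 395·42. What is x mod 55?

395·42 = 16590.
16590 mod 55 = 35 (since 301·55 = 16555).
(24 + 35) mod 55 = 4.

4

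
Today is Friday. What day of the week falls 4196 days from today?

4196 = 599·7 + 3, so 4196 mod 7 = 3.
Friday + 3 days → Monday.

Monday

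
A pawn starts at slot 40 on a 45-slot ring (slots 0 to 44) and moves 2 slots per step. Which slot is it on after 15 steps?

15·2 = 30.
30 mod 45 = 30 (since 0·45 = 0).
(40 + 30) mod 45 = 25.

25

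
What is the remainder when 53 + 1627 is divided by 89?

78

Dividing 1627 by 89 gives quotient 18 and remainder 25.
(53 + 25) mod 89 = 78.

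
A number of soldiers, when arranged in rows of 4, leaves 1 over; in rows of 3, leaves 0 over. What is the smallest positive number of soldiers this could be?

9

x ≡ 0 (mod 3) gives x ∈ {0, 3, 6, 9}.
The first of these with x mod 4 = 1 is 9.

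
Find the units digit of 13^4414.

Powers of 3 mod 10 repeat with period 4: 3, 9, 7, 1.
4414 mod 4 = 2, so the last digit matches 3^2 = 9.

9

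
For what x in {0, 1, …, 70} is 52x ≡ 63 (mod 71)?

The inverse of 52 mod 71 is 56 (since 52·56 = 2912 ≡ 1).
So x ≡ 56·63 = 3528 ≡ 49 (mod 71).

49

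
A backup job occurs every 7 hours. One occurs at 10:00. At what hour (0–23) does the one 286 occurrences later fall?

20

286·7 = 2002.
2002 = 83·24 + 10, so 2002 mod 24 = 10.
(10 + 10) mod 24 = 20.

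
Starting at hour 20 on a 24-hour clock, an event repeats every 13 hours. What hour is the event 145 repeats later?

9

145·13 = 1885.
1885 mod 24 = 13 (since 78·24 = 1872).
(20 + 13) mod 24 = 9.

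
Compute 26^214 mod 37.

Successive squares of 26 mod 37: 26^1≡26, 26^2≡10, 26^4≡26, 26^8≡10, 26^16≡26, 26^32≡10, 26^64≡26, 26^128≡10.
Since 214 = 2 + 4 + 16 + 64 + 128 in binary, 26^214 ≡ 10·26·26·26·10 ≡ 26 (mod 37).

26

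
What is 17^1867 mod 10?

3

Last digits of 7^n: 7, 9, 3, 1 (period 4).
1867 leaves remainder 3 on division by 4, so 17^1867 ends in 3.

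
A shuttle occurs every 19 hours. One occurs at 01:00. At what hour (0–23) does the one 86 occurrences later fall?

86·19 = 1634.
Dividing 1634 by 24 gives quotient 68 and remainder 2.
(1 + 2) mod 24 = 3.

3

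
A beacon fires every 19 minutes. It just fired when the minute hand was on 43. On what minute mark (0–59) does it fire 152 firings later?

51

152·19 = 2888.
2888 mod 60 = 8 (since 48·60 = 2880).
(43 + 8) mod 60 = 51.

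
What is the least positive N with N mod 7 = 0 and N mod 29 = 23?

x ≡ 0 (mod 7) gives x ∈ {0, 7, 14, 21, 28, 35, 42, 49, …}.
The first of these with x mod 29 = 23 is 168.

168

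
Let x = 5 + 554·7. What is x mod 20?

554·7 = 3878.
3878 − 193·20 = 18, so 3878 ≡ 18 (mod 20).
(5 + 18) mod 20 = 3.

3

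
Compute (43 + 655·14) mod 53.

44

655·14 = 9170.
Dividing 9170 by 53 gives quotient 173 and remainder 1.
(43 + 1) mod 53 = 44.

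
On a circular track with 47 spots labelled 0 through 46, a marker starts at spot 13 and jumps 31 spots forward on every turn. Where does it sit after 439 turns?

439·31 = 13609.
13609 mod 47 = 26 (since 289·47 = 13583).
(13 + 26) mod 47 = 39.

39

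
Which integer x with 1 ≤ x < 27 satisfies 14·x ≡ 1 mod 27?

27 = 1·14 + 13
14 = 1·13 + 1
13 = 13·1 + 0
Back-substituting gives 14·2 ≡ 1 (mod 27).

2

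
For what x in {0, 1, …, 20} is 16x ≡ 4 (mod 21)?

The inverse of 16 mod 21 is 4 (since 16·4 = 64 ≡ 1).
So x ≡ 4·4 = 16 ≡ 16 (mod 21).
Check: 16·16 = 256 = 12·21 + 4.

16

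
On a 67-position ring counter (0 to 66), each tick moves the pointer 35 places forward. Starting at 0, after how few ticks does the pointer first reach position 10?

29

The inverse of 35 mod 67 is 23 (since 35·23 = 805 ≡ 1).
So x ≡ 23·10 = 230 ≡ 29 (mod 67).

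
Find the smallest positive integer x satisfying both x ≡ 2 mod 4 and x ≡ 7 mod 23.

30

x ≡ 2 (mod 4) gives x ∈ {2, 6, 10, 14, 18, 22, 26, 30}.
The first of these with x mod 23 = 7 is 30.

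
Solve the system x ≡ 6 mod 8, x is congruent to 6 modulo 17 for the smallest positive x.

6

x ≡ 6 (mod 8) gives x ∈ {6}.
The first of these with x mod 17 = 6 is 6.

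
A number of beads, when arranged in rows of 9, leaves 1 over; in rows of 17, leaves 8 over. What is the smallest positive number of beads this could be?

x ≡ 1 (mod 9) gives x ∈ {1, 10, 19, 28, 37, 46, 55, 64, …}.
The first of these with x mod 17 = 8 is 127.

127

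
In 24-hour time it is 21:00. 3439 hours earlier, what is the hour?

14

Dividing 3439 by 24 gives quotient 143 and remainder 7.
(21 − 7) mod 24 = 14.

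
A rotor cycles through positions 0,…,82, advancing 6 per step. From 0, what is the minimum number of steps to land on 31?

19

The inverse of 6 mod 83 is 14 (since 6·14 = 84 ≡ 1).
Multiplying both sides by 14: x ≡ 14·31 = 434 ≡ 19 (mod 83).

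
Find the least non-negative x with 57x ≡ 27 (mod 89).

52

57⁻¹ ≡ 25 (mod 89) because 57·25 = 1425 = 16·89 + 1.
So x ≡ 25·27 = 675 ≡ 52 (mod 89).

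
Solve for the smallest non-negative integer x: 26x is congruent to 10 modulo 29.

16

26⁻¹ ≡ 19 (mod 29) because 26·19 = 494 = 17·29 + 1.
So x ≡ 19·10 = 190 ≡ 16 (mod 29).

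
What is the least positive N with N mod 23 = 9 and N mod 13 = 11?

193

x ≡ 11 (mod 13) gives x ∈ {11, 24, 37, 50, 63, 76, 89, 102, …}.
The first of these with x mod 23 = 9 is 193.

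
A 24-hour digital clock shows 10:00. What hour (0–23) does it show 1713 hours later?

19

Dividing 1713 by 24 gives quotient 71 and remainder 9.
(10 + 9) mod 24 = 19.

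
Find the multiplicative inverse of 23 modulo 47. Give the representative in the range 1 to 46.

47 = 2·23 + 1
23 = 23·1 + 0
Back-substituting gives 23·45 ≡ 1 (mod 47).

45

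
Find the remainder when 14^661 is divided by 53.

Successive squares of 14 mod 53: 14^1≡14, 14^2≡37, 14^4≡44, 14^8≡28, 14^16≡42, 14^32≡15, 14^64≡13, 14^128≡10, 14^256≡47, 14^512≡36.
661 = 1 + 4 + 16 + 128 + 512, so 14^661 ≡ 14·44·42·10·36 ≡ 18 (mod 53).

18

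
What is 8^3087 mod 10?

2

Last digits of 8^n: 8, 4, 2, 6 (period 4).
3087 mod 4 = 3, so the last digit matches 8^3 = 2.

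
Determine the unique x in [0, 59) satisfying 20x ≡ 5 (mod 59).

20⁻¹ ≡ 3 (mod 59) because 20·3 = 60 = 1·59 + 1.
So x ≡ 3·5 = 15 ≡ 15 (mod 59).

15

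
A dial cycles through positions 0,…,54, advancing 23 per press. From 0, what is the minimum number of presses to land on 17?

23⁻¹ ≡ 12 (mod 55) because 23·12 = 276 = 5·55 + 1.
So x ≡ 12·17 = 204 ≡ 39 (mod 55).

39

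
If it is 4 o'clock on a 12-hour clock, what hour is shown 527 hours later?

Dividing 527 by 12 gives quotient 43 and remainder 11.
4 + 11 → 3 on a 12-hour dial.

3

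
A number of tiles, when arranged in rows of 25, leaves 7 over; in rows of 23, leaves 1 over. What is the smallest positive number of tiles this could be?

x ≡ 1 (mod 23) gives x ∈ {1, 24, 47, 70, 93, 116, 139, 162, …}.
The first of these with x mod 25 = 7 is 507.

507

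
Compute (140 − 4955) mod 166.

165

4955 = 29·166 + 141, so 4955 mod 166 = 141.
(140 − 141) mod 166 = 165.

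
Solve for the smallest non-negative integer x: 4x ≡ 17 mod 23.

The inverse of 4 mod 23 is 6 (since 4·6 = 24 ≡ 1).
So x ≡ 6·17 = 102 ≡ 10 (mod 23).
Check: 4·10 = 40 = 1·23 + 17.

10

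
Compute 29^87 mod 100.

9

By repeated squaring mod 100: 29^1≡29, 29^2≡41, 29^4≡81, 29^8≡61, 29^16≡21, 29^32≡41, 29^64≡81.
87 = 1 + 2 + 4 + 16 + 64, so 29^87 ≡ 29·41·81·21·81 ≡ 9 (mod 100).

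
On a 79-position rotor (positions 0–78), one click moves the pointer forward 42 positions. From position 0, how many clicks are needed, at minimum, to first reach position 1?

32

79 = 1·42 + 37
42 = 1·37 + 5
37 = 7·5 + 2
5 = 2·2 + 1
2 = 2·1 + 0
Back-substituting gives 42·32 ≡ 1 (mod 79).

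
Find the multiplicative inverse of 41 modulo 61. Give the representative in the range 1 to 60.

41·3 = 123 = 2·61 + 1, so 41⁻¹ ≡ 3 (mod 61).

3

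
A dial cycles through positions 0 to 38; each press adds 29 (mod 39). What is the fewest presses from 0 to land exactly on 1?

29·35 = 1015 = 26·39 + 1, so 29⁻¹ ≡ 35 (mod 39).

35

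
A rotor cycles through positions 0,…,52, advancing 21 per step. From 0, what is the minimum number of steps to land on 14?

36

21⁻¹ ≡ 48 (mod 53) because 21·48 = 1008 = 19·53 + 1.
So x ≡ 48·14 = 672 ≡ 36 (mod 53).
Check: 21·36 = 756 = 14·53 + 14.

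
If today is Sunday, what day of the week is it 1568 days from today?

Sunday

1568 mod 7 = 0 (since 224·7 = 1568).
Sunday + 0 days → Sunday.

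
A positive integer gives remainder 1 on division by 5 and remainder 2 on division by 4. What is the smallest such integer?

6

x ≡ 2 (mod 4) gives x ∈ {2, 6}.
The first of these with x mod 5 = 1 is 6.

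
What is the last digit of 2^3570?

4

Last digits of 2^n: 2, 4, 8, 6 (period 4).
3570 mod 4 = 2, so the last digit matches 2^2 = 4.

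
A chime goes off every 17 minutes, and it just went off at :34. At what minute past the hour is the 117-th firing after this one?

117·17 = 1989.
1989 mod 60 = 9 (since 33·60 = 1980).
(34 + 9) mod 60 = 43.

43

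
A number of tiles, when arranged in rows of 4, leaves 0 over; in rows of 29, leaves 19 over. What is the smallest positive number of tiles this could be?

48

x ≡ 0 (mod 4) gives x ∈ {0, 4, 8, 12, 16, 20, 24, 28, …}.
The first of these with x mod 29 = 19 is 48.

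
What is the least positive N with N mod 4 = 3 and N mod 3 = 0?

3

Since 3·3 ≡ 1 (mod 4), take x = 0 + 3·((3−0)·3 mod 4) = 0 + 3·1 = 3.
Check: 3 mod 4 = 3, 3 mod 3 = 0.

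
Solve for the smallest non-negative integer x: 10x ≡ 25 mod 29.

17

The inverse of 10 mod 29 is 3 (since 10·3 = 30 ≡ 1).
So x ≡ 3·25 = 75 ≡ 17 (mod 29).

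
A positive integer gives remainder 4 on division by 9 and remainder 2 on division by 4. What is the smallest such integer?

x ≡ 2 (mod 4) gives x ∈ {2, 6, 10, 14, 18, 22}.
The first of these with x mod 9 = 4 is 22.

22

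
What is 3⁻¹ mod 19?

13

3·13 = 39 = 2·19 + 1, so 3⁻¹ ≡ 13 (mod 19).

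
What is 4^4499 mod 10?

Powers of 4 mod 10 repeat with period 2: 4, 6.
4499 leaves remainder 1 on division by 2, so 4^4499 ends in 4.

4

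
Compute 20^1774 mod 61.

By repeated squaring mod 61: 20^1≡20, 20^2≡34, 20^4≡58, 20^8≡9, 20^16≡20, 20^32≡34, 20^64≡58, 20^128≡9, 20^256≡20, 20^512≡34, 20^1024≡58.
Since 1774 = 2 + 4 + 8 + 32 + 64 + 128 + 512 + 1024 in binary, 20^1774 ≡ 34·58·9·34·58·9·34·58 ≡ 58 (mod 61).

58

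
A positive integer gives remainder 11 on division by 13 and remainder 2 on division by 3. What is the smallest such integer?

Since 3·9 ≡ 1 (mod 13), take x = 2 + 3·((11−2)·9 mod 13) = 2 + 3·3 = 11.
Check: 11 mod 13 = 11, 11 mod 3 = 2.

11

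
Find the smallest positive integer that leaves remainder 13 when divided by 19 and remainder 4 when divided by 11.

70

x ≡ 4 (mod 11) gives x ∈ {4, 15, 26, 37, 48, 59, 70}.
The first of these with x mod 19 = 13 is 70.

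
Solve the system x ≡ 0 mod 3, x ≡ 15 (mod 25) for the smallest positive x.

15

x ≡ 0 (mod 3) gives x ∈ {0, 3, 6, 9, 12, 15}.
The first of these with x mod 25 = 15 is 15.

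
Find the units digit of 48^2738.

The units digit of 48^n cycles with period 4: 8, 4, 2, 6, …
2738 leaves remainder 2 on division by 4, so 48^2738 ends in 4.

4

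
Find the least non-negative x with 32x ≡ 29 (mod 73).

26

32⁻¹ ≡ 16 (mod 73) because 32·16 = 512 = 7·73 + 1.
Multiplying both sides by 16: x ≡ 16·29 = 464 ≡ 26 (mod 73).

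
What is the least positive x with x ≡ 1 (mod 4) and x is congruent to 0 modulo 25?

25

x ≡ 1 (mod 4) gives x ∈ {1, 5, 9, 13, 17, 21, 25}.
The first of these with x mod 25 = 0 is 25.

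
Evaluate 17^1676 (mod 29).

1

By repeated squaring mod 29: 17^1≡17, 17^2≡28, 17^4≡1, 17^8≡1, 17^16≡1, 17^32≡1, 17^64≡1, 17^128≡1, 17^256≡1, 17^512≡1, 17^1024≡1.
1676 = 4 + 8 + 128 + 512 + 1024, so 17^1676 ≡ 1·1·1·1·1 ≡ 1 (mod 29).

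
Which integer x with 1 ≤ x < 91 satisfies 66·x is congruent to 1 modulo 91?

40

91 = 1·66 + 25
66 = 2·25 + 16
25 = 1·16 + 9
16 = 1·9 + 7
9 = 1·7 + 2
7 = 3·2 + 1
2 = 2·1 + 0
Back-substituting gives 66·40 ≡ 1 (mod 91).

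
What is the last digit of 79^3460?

Powers of 9 mod 10 repeat with period 2: 9, 1.
3460 mod 2 = 0, so the last digit matches 9^2 = 1.

1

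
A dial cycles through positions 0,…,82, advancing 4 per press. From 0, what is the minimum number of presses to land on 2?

42

4⁻¹ ≡ 21 (mod 83) because 4·21 = 84 = 1·83 + 1.
So x ≡ 21·2 = 42 ≡ 42 (mod 83).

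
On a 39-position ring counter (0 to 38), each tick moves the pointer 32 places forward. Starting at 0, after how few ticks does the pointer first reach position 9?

21

The inverse of 32 mod 39 is 11 (since 32·11 = 352 ≡ 1).
So x ≡ 11·9 = 99 ≡ 21 (mod 39).
Check: 32·21 = 672 = 17·39 + 9.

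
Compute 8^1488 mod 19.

By repeated squaring mod 19: 8^1≡8, 8^2≡7, 8^4≡11, 8^8≡7, 8^16≡11, 8^32≡7, 8^64≡11, 8^128≡7, 8^256≡11, 8^512≡7, 8^1024≡11.
1488 = 16 + 64 + 128 + 256 + 1024, so 8^1488 ≡ 11·11·7·11·11 ≡ 1 (mod 19).

1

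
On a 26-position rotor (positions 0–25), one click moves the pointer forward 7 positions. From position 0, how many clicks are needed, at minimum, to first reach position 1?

15

26 = 3·7 + 5
7 = 1·5 + 2
5 = 2·2 + 1
2 = 2·1 + 0
Back-substituting gives 7·15 ≡ 1 (mod 26).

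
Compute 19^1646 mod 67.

56

By repeated squaring mod 67: 19^1≡19, 19^2≡26, 19^4≡6, 19^8≡36, 19^16≡23, 19^32≡60, 19^64≡49, 19^128≡56, 19^256≡54, 19^512≡35, 19^1024≡19.
1646 = 2 + 4 + 8 + 32 + 64 + 512 + 1024, so 19^1646 ≡ 26·6·36·60·49·35·19 ≡ 56 (mod 67).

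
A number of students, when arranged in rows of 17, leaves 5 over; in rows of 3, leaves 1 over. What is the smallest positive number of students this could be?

x ≡ 1 (mod 3) gives x ∈ {1, 4, 7, 10, 13, 16, 19, 22}.
The first of these with x mod 17 = 5 is 22.

22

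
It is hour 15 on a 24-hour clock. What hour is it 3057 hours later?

0

3057 mod 24 = 9 (since 127·24 = 3048).
(15 + 9) mod 24 = 0.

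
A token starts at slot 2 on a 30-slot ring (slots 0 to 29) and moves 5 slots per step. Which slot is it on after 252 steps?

252·5 = 1260.
1260 − 42·30 = 0, so 1260 ≡ 0 (mod 30).
(2 + 0) mod 30 = 2.

2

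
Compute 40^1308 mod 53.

36

By repeated squaring mod 53: 40^1≡40, 40^2≡10, 40^4≡47, 40^8≡36, 40^16≡24, 40^32≡46, 40^64≡49, 40^128≡16, 40^256≡44, 40^512≡28, 40^1024≡42.
Since 1308 = 4 + 8 + 16 + 256 + 1024 in binary, 40^1308 ≡ 47·36·24·44·42 ≡ 36 (mod 53).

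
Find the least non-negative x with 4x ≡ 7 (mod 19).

16

4⁻¹ ≡ 5 (mod 19) because 4·5 = 20 = 1·19 + 1.
So x ≡ 5·7 = 35 ≡ 16 (mod 19).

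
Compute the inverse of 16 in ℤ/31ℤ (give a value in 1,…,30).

16·2 = 32 = 1·31 + 1, so 16⁻¹ ≡ 2 (mod 31).

2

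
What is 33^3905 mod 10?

Powers of 3 mod 10 repeat with period 4: 3, 9, 7, 1.
3905 leaves remainder 1 on division by 4, so 33^3905 ends in 3.

3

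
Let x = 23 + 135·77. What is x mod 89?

5

135·77 = 10395.
Dividing 10395 by 89 gives quotient 116 and remainder 71.
(23 + 71) mod 89 = 5.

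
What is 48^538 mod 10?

4

The units digit of 48^n cycles with period 4: 8, 4, 2, 6, …
538 leaves remainder 2 on division by 4, so 48^538 ends in 4.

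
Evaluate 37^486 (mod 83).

75

By repeated squaring mod 83: 37^1≡37, 37^2≡41, 37^4≡21, 37^8≡26, 37^16≡12, 37^32≡61, 37^64≡69, 37^128≡30, 37^256≡70.
Since 486 = 2 + 4 + 32 + 64 + 128 + 256 in binary, 37^486 ≡ 41·21·61·69·30·70 ≡ 75 (mod 83).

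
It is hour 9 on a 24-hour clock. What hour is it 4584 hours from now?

9

4584 = 191·24 + 0, so 4584 mod 24 = 0.
(9 + 0) mod 24 = 9.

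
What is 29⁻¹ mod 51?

51 = 1·29 + 22
29 = 1·22 + 7
22 = 3·7 + 1
7 = 7·1 + 0
Back-substituting gives 29·44 ≡ 1 (mod 51).

44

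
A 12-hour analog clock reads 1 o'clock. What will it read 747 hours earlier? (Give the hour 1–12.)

10

Dividing 747 by 12 gives quotient 62 and remainder 3.
1 − 3 → 10 on a 12-hour dial.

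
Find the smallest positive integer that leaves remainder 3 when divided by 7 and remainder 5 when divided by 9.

x ≡ 3 (mod 7) gives x ∈ {3, 10, 17, 24, 31, 38, 45, 52, …}.
The first of these with x mod 9 = 5 is 59.

59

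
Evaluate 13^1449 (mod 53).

By repeated squaring mod 53: 13^1≡13, 13^2≡10, 13^4≡47, 13^8≡36, 13^16≡24, 13^32≡46, 13^64≡49, 13^128≡16, 13^256≡44, 13^512≡28, 13^1024≡42.
Since 1449 = 1 + 8 + 32 + 128 + 256 + 1024 in binary, 13^1449 ≡ 13·36·46·16·44·42 ≡ 46 (mod 53).

46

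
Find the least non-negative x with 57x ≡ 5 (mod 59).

27

57⁻¹ ≡ 29 (mod 59) because 57·29 = 1653 = 28·59 + 1.
Multiplying both sides by 29: x ≡ 29·5 = 145 ≡ 27 (mod 59).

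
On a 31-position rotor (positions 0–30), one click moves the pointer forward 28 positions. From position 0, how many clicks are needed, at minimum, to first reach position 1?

31 = 1·28 + 3
28 = 9·3 + 1
3 = 3·1 + 0
Back-substituting gives 28·10 ≡ 1 (mod 31).

10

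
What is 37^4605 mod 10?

Last digits of 7^n: 7, 9, 3, 1 (period 4).
4605 leaves remainder 1 on division by 4, so 37^4605 ends in 7.

7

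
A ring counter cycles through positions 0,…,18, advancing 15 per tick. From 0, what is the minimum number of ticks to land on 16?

15⁻¹ ≡ 14 (mod 19) because 15·14 = 210 = 11·19 + 1.
Multiplying both sides by 14: x ≡ 14·16 = 224 ≡ 15 (mod 19).
Check: 15·15 = 225 = 11·19 + 16.

15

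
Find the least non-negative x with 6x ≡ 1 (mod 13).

6⁻¹ ≡ 11 (mod 13) because 6·11 = 66 = 5·13 + 1.
So x ≡ 11·1 = 11 ≡ 11 (mod 13).
Check: 6·11 = 66 = 5·13 + 1.

11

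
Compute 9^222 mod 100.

Square-and-reduce mod 100: 9^1≡9, 9^2≡81, 9^4≡61, 9^8≡21, 9^16≡41, 9^32≡81, 9^64≡61, 9^128≡21.
Since 222 = 2 + 4 + 8 + 16 + 64 + 128 in binary, 9^222 ≡ 81·61·21·41·61·21 ≡ 81 (mod 100).

81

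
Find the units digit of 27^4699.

3

The units digit of 27^n cycles with period 4: 7, 9, 3, 1, …
4699 mod 4 = 3, so the last digit matches 7^3 = 3.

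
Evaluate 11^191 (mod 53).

4

By repeated squaring mod 53: 11^1≡11, 11^2≡15, 11^4≡13, 11^8≡10, 11^16≡47, 11^32≡36, 11^64≡24, 11^128≡46.
Since 191 = 1 + 2 + 4 + 8 + 16 + 32 + 128 in binary, 11^191 ≡ 11·15·13·10·47·36·46 ≡ 4 (mod 53).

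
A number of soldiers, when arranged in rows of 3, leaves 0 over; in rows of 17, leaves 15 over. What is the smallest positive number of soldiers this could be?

Since 17·2 ≡ 1 (mod 3), take x = 15 + 17·((0−15)·2 mod 3) = 15 + 17·0 = 15.
Check: 15 mod 3 = 0, 15 mod 17 = 15.

15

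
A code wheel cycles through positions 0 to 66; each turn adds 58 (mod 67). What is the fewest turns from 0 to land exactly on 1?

58·52 = 3016 = 45·67 + 1, so 58⁻¹ ≡ 52 (mod 67).

52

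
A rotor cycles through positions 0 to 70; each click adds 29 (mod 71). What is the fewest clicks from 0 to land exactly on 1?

49

29·49 = 1421 = 20·71 + 1, so 29⁻¹ ≡ 49 (mod 71).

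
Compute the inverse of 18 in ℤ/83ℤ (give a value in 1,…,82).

60

18·60 = 1080 = 13·83 + 1, so 18⁻¹ ≡ 60 (mod 83).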